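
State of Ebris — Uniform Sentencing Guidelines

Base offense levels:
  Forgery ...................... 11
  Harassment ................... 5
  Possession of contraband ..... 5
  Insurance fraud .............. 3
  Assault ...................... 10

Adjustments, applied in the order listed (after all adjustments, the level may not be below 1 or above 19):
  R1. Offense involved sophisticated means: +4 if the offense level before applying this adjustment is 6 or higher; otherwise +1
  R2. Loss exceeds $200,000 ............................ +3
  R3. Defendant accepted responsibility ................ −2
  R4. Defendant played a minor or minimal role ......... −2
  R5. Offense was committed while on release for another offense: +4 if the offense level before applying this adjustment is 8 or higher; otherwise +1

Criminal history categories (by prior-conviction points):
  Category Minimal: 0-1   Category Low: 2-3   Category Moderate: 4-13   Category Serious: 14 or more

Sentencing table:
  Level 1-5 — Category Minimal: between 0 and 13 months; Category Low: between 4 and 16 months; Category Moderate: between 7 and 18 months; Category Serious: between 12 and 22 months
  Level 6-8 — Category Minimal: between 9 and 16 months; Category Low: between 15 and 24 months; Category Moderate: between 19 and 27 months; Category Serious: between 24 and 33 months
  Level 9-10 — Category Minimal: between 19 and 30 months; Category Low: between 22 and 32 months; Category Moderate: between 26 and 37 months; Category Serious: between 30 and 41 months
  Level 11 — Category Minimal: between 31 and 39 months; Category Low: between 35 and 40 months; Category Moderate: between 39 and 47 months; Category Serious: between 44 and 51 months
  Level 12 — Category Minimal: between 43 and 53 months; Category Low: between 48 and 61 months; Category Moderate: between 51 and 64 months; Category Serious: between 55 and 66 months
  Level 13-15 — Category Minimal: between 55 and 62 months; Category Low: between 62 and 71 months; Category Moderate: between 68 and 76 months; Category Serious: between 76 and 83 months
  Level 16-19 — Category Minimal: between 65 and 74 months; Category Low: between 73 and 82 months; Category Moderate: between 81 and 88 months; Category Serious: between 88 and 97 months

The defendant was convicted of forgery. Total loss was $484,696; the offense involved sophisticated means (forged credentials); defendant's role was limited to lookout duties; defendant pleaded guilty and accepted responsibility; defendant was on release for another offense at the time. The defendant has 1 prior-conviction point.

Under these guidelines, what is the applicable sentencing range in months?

Base offense level for forgery: 11.
R1 applies (level before this adjustment is 11 ≥ 6, so +4): 11 + 4 = 15.
R2 applies: 15 + 3 = 18.
R3 applies: 18 − 2 = 16.
R4 applies: 16 − 2 = 14.
R5 applies (level before this adjustment is 14 ≥ 8, so +4): 14 + 4 = 18.
Final offense level: 18.
Criminal history: 1 prior point → Category Minimal (0-1).
Level 18 falls in the 16-19 band.
Grid: Level 16-19 × Category Minimal = 65-74 months.

65-74 months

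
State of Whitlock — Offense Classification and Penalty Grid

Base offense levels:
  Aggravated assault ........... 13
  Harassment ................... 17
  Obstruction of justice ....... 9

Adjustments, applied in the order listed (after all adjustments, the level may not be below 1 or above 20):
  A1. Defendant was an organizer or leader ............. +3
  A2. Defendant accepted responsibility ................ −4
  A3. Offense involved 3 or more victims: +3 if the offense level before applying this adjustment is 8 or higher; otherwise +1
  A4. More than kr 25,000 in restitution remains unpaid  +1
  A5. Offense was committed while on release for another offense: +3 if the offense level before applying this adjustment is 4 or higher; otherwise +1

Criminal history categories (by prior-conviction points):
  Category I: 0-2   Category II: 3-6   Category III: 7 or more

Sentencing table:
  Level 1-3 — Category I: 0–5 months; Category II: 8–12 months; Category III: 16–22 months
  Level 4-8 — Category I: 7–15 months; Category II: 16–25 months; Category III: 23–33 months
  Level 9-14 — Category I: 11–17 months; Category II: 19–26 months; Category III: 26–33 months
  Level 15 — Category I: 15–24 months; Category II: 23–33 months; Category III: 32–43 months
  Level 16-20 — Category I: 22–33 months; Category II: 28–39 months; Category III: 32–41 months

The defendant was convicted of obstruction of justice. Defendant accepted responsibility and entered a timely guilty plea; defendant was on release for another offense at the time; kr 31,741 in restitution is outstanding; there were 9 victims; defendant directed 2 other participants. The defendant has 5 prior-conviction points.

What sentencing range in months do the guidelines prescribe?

23-33 months

Base offense level for obstruction of justice: 9.
A1 applies: 9 + 3 = 12.
A2 applies: 12 − 4 = 8.
A3 applies (level before this adjustment is 8 ≥ 8, so +3): 8 + 3 = 11.
A4 applies: 11 + 1 = 12.
A5 applies (level before this adjustment is 12 ≥ 4, so +3): 12 + 3 = 15.
Final offense level: 15.
Criminal history: 5 prior points → Category II (3-6).
Level 15 falls in the 15 band.
Grid: Level 15 × Category II = 23-33 months.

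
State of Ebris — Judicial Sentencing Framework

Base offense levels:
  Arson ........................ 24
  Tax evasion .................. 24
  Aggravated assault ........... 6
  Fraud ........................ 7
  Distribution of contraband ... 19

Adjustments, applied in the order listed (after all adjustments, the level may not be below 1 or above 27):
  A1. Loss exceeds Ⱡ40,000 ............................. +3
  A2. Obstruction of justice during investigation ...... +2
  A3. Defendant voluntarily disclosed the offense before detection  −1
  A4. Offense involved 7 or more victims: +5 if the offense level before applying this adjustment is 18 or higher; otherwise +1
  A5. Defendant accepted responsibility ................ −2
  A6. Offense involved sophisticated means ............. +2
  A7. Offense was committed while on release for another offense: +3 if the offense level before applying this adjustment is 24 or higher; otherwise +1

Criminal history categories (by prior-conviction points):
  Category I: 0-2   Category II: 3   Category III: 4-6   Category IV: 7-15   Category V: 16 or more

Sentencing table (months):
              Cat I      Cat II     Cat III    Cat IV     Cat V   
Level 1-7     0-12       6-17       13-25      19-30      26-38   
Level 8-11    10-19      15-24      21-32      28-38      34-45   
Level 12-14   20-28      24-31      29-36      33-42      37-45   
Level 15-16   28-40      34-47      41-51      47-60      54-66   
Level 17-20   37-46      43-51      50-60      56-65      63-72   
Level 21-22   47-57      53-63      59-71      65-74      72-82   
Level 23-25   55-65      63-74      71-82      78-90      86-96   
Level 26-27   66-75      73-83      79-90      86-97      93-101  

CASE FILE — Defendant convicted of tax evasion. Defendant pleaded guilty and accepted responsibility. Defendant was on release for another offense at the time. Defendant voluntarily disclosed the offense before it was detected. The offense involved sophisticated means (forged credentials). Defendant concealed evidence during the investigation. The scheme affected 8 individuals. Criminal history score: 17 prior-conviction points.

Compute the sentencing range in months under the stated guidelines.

93-101 months

Base offense level for tax evasion: 24.
A2 applies: 24 + 2 = 26.
A3 applies: 26 − 1 = 25.
A4 applies (level before this adjustment is 25 ≥ 18, so +5): 25 + 5 = 30.
A5 applies: 30 − 2 = 28.
A6 applies: 28 + 2 = 30.
A7 applies (level before this adjustment is 30 ≥ 24, so +3): 30 + 3 = 33.
Level 33 exceeds the maximum of 27; capped at 27.
Final offense level: 27.
Criminal history: 17 prior points → Category V (16+).
Level 27 falls in the 26-27 band.
Grid: Level 26-27 × Category V = 93-101 months.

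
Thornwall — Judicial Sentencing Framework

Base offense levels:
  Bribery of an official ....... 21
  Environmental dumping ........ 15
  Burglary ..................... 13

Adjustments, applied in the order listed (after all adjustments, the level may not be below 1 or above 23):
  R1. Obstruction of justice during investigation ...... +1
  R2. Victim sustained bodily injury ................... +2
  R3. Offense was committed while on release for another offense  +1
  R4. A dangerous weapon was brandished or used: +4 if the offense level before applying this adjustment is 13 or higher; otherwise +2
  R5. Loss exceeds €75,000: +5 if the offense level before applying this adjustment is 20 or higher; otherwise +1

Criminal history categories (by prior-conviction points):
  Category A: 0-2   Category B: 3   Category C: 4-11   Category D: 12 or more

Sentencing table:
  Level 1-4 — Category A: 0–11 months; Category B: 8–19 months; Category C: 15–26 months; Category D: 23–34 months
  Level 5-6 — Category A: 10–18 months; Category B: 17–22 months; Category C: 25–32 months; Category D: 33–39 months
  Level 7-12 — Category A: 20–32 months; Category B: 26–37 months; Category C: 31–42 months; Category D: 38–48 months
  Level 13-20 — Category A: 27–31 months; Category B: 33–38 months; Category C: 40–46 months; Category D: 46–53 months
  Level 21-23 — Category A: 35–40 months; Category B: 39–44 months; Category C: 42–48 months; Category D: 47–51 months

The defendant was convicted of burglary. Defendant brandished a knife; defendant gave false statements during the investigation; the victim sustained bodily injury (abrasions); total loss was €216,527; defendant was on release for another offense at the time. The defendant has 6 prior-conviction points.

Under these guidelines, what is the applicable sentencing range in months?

Base offense level for burglary: 13.
R1 applies: 13 + 1 = 14.
R2 applies: 14 + 2 = 16.
R3 applies: 16 + 1 = 17.
R4 applies (level before this adjustment is 17 ≥ 13, so +4): 17 + 4 = 21.
R5 applies (level before this adjustment is 21 ≥ 20, so +5): 21 + 5 = 26.
Level 26 exceeds the maximum of 23; capped at 23.
Final offense level: 23.
Criminal history: 6 prior points → Category C (4-11).
Level 23 falls in the 21-23 band.
Grid: Level 21-23 × Category C = 42-48 months.

42-48 months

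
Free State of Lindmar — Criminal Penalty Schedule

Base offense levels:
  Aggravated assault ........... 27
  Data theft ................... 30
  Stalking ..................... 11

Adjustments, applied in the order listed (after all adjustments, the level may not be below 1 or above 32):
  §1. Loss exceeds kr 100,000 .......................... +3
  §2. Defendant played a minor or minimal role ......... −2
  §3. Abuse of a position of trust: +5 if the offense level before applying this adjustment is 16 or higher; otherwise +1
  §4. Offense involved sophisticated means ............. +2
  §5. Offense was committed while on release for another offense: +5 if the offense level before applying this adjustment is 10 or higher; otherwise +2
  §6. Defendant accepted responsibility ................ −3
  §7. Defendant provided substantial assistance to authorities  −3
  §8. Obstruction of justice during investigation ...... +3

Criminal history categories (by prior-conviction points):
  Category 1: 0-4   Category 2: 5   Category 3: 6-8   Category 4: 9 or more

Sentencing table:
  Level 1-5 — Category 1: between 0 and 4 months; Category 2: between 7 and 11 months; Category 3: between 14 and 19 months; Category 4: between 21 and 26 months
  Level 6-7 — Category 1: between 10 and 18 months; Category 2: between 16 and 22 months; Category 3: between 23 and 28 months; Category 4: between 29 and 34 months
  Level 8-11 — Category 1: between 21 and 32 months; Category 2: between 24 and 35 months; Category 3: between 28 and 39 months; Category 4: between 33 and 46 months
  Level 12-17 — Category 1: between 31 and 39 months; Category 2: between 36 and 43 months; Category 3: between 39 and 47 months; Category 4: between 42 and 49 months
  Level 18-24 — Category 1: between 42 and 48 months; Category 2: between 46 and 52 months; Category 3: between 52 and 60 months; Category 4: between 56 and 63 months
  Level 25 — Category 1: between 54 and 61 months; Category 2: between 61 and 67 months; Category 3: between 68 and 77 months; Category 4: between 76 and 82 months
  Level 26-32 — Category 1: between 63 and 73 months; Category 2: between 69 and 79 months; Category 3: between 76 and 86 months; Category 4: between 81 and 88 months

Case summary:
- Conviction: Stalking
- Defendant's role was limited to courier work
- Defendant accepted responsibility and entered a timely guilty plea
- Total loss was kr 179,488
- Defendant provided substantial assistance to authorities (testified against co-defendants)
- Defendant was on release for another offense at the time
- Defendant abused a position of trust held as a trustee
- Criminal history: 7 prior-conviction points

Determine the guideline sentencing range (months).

39-47 months

Base offense level for stalking: 11.
§1 applies: 11 + 3 = 14.
§2 applies: 14 − 2 = 12.
§3 applies (level before this adjustment is 12 < 16, so +1): 12 + 1 = 13.
§4 does not apply.
§5 applies (level before this adjustment is 13 ≥ 10, so +5): 13 + 5 = 18.
§6 applies: 18 − 3 = 15.
§7 applies: 15 − 3 = 12.
§8 does not apply.
Final offense level: 12.
Criminal history: 7 prior points → Category 3 (6-8).
Level 12 falls in the 12-17 band.
Grid: Level 12-17 × Category 3 = 39-47 months.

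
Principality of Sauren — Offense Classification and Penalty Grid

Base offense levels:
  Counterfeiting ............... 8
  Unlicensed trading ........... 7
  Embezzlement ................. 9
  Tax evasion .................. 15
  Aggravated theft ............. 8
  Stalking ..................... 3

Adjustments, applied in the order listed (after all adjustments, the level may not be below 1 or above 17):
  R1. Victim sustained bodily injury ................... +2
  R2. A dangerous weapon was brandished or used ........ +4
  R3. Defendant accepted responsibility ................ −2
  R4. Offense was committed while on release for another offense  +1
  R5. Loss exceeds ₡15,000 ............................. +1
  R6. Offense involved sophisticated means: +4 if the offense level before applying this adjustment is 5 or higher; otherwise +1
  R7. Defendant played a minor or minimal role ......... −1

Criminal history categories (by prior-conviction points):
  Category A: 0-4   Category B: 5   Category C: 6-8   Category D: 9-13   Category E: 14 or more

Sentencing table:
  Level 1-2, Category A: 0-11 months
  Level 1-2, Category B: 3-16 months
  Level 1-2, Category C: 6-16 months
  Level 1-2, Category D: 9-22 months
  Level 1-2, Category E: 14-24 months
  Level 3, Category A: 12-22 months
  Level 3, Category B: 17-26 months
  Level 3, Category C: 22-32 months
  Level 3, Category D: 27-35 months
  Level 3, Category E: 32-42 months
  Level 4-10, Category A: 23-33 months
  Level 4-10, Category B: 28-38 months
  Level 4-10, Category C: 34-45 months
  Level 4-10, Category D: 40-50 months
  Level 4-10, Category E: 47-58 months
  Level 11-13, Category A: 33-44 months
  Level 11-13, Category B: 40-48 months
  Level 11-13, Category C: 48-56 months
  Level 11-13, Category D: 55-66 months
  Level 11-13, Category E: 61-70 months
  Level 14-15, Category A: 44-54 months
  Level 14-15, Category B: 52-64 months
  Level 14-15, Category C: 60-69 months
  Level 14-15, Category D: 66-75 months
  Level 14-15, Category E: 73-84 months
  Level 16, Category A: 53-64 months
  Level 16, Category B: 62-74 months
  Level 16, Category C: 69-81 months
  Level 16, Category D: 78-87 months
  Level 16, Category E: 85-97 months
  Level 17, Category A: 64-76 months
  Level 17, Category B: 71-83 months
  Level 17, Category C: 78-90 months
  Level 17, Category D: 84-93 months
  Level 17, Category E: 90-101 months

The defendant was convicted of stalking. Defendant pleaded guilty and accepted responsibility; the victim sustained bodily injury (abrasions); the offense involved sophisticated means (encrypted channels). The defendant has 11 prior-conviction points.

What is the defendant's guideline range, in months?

40-50 months

Base offense level for stalking: 3.
R1 applies: 3 + 2 = 5.
R2 does not apply.
R3 applies: 5 − 2 = 3.
R6 applies (level before this adjustment is 3 < 5, so +1): 3 + 1 = 4.
R7 does not apply.
Final offense level: 4.
Criminal history: 11 prior points → Category D (9-13).
Level 4 falls in the 4-10 band.
Grid: Level 4-10 × Category D = 40-50 months.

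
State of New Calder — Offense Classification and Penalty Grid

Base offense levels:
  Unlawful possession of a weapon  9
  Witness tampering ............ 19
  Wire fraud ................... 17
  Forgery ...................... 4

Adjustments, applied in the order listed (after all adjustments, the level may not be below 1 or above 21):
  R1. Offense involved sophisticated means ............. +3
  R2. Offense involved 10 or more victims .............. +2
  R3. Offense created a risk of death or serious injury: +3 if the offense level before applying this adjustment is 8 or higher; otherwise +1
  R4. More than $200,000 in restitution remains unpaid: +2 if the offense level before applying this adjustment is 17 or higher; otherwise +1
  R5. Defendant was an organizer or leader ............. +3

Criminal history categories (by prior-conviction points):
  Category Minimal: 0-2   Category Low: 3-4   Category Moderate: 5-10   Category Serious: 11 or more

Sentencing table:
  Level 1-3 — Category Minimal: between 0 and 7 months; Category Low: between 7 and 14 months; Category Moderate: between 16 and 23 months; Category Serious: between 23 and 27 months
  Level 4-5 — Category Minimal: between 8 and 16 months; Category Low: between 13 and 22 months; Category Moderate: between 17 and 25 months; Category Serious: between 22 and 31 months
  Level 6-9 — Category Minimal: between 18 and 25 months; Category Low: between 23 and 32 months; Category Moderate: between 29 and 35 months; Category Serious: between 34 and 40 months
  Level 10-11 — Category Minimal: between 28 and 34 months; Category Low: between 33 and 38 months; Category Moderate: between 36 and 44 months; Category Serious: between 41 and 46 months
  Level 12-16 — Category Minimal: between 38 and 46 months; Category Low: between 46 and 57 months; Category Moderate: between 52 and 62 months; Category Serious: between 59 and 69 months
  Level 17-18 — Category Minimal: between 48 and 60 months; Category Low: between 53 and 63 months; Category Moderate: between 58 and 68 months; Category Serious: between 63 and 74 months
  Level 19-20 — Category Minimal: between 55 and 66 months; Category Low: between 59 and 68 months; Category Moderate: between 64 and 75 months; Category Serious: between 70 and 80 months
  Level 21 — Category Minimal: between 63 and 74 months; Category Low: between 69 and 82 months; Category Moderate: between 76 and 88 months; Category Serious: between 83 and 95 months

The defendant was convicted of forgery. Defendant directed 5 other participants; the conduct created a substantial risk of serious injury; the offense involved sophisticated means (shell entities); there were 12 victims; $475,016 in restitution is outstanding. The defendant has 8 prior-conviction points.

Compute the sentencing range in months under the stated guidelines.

Base offense level for forgery: 4.
R1 applies: 4 + 3 = 7.
R2 applies: 7 + 2 = 9.
R3 applies (level before this adjustment is 9 ≥ 8, so +3): 9 + 3 = 12.
R4 applies (level before this adjustment is 12 < 17, so +1): 12 + 1 = 13.
R5 applies: 13 + 3 = 16.
Final offense level: 16.
Criminal history: 8 prior points → Category Moderate (5-10).
Level 16 falls in the 12-16 band.
Grid: Level 12-16 × Category Moderate = 52-62 months.

52-62 months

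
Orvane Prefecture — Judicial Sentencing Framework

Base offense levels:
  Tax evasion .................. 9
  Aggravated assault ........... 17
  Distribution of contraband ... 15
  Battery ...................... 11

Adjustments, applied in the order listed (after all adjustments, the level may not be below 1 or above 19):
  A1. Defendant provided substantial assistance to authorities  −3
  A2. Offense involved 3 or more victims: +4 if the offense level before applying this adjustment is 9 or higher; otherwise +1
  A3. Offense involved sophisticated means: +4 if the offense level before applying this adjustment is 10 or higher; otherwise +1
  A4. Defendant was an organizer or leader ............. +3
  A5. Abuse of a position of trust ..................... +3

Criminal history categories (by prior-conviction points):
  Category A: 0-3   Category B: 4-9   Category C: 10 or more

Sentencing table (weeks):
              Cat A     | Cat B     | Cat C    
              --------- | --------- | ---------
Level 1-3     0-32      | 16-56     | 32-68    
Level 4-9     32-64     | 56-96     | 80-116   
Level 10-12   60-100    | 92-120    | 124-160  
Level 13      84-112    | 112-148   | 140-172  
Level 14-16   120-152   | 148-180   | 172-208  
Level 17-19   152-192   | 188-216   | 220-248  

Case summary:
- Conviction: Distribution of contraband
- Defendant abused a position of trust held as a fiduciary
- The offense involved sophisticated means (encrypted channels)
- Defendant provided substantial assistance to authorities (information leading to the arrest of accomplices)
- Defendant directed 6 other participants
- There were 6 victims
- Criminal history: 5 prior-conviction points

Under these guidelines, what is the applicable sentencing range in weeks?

Base offense level for distribution of contraband: 15.
A1 applies: 15 − 3 = 12.
A2 applies (level before this adjustment is 12 ≥ 9, so +4): 12 + 4 = 16.
A3 applies (level before this adjustment is 16 ≥ 10, so +4): 16 + 4 = 20.
A4 applies: 20 + 3 = 23.
A5 applies: 23 + 3 = 26.
Level 26 exceeds the maximum of 19; capped at 19.
Final offense level: 19.
Criminal history: 5 prior points → Category B (4-9).
Level 19 falls in the 17-19 band.
Grid: Level 17-19 × Category B = 188-216 weeks.

188-216 weeks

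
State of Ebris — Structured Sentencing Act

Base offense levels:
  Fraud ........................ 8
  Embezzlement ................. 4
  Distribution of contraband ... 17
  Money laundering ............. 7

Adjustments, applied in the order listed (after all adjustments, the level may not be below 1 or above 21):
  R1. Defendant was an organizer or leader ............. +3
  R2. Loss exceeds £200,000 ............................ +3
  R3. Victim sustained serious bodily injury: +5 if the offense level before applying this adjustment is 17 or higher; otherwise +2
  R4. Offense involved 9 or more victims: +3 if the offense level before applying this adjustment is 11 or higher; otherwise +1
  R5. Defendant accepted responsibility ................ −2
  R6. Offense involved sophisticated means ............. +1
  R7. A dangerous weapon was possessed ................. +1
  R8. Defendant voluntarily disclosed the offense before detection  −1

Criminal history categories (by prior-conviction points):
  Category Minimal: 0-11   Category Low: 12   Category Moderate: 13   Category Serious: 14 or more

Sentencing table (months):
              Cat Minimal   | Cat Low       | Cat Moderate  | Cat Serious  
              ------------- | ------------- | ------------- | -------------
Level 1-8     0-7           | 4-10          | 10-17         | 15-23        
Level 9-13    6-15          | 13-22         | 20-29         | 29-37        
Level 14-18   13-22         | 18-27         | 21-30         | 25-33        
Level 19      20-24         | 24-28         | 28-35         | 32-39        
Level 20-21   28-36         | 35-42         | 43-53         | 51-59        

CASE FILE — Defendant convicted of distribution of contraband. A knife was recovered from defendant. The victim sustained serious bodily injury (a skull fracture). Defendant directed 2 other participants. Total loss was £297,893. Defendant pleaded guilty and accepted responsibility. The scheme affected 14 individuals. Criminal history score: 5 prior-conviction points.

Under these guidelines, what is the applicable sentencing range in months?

Base offense level for distribution of contraband: 17.
R1 applies: 17 + 3 = 20.
R2 applies: 20 + 3 = 23.
R3 applies (level before this adjustment is 23 ≥ 17, so +5): 23 + 5 = 28.
R4 applies (level before this adjustment is 28 ≥ 11, so +3): 28 + 3 = 31.
R5 applies: 31 − 2 = 29.
R6 does not apply.
R7 applies: 29 + 1 = 30.
Level 30 exceeds the maximum of 21; capped at 21.
Final offense level: 21.
Criminal history: 5 prior points → Category Minimal (0-11).
Level 21 falls in the 20-21 band.
Grid: Level 20-21 × Category Minimal = 28-36 months.

28-36 months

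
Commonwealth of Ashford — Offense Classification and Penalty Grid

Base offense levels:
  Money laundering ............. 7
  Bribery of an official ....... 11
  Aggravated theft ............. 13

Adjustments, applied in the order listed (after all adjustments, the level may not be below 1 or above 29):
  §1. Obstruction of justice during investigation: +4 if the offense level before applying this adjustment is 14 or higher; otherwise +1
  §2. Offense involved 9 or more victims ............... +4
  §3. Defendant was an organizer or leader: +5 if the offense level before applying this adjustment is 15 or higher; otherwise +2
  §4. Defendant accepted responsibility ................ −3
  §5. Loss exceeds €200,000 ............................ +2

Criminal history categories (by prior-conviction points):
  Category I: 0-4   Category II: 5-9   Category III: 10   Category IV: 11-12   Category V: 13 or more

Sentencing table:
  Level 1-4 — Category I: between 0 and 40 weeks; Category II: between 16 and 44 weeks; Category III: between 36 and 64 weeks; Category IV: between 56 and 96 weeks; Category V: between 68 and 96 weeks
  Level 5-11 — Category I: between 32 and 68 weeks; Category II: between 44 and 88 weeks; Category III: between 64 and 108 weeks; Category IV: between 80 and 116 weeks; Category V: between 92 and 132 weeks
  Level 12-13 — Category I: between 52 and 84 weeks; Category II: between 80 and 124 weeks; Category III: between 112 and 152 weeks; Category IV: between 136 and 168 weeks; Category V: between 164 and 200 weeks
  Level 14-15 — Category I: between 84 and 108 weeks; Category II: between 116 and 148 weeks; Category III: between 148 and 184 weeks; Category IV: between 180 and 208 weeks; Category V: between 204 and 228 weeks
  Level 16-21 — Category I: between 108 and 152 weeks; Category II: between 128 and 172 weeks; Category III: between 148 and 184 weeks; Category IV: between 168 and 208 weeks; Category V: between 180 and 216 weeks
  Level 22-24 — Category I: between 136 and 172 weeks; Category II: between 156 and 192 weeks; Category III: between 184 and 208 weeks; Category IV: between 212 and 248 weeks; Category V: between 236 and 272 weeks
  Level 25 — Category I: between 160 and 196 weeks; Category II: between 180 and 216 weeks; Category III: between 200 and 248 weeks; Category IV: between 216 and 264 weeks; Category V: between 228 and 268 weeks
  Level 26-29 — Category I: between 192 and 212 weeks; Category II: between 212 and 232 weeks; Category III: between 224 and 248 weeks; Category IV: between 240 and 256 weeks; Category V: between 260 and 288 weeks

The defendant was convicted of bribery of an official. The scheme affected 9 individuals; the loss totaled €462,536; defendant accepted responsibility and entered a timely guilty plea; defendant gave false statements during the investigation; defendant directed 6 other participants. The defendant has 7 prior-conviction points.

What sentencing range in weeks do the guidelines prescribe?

128-172 weeks

Base offense level for bribery of an official: 11.
§1 applies (level before this adjustment is 11 < 14, so +1): 11 + 1 = 12.
§2 applies: 12 + 4 = 16.
§3 applies (level before this adjustment is 16 ≥ 15, so +5): 16 + 5 = 21.
§4 applies: 21 − 3 = 18.
§5 applies: 18 + 2 = 20.
Final offense level: 20.
Criminal history: 7 prior points → Category II (5-9).
Level 20 falls in the 16-21 band.
Grid: Level 16-21 × Category II = 128-172 weeks.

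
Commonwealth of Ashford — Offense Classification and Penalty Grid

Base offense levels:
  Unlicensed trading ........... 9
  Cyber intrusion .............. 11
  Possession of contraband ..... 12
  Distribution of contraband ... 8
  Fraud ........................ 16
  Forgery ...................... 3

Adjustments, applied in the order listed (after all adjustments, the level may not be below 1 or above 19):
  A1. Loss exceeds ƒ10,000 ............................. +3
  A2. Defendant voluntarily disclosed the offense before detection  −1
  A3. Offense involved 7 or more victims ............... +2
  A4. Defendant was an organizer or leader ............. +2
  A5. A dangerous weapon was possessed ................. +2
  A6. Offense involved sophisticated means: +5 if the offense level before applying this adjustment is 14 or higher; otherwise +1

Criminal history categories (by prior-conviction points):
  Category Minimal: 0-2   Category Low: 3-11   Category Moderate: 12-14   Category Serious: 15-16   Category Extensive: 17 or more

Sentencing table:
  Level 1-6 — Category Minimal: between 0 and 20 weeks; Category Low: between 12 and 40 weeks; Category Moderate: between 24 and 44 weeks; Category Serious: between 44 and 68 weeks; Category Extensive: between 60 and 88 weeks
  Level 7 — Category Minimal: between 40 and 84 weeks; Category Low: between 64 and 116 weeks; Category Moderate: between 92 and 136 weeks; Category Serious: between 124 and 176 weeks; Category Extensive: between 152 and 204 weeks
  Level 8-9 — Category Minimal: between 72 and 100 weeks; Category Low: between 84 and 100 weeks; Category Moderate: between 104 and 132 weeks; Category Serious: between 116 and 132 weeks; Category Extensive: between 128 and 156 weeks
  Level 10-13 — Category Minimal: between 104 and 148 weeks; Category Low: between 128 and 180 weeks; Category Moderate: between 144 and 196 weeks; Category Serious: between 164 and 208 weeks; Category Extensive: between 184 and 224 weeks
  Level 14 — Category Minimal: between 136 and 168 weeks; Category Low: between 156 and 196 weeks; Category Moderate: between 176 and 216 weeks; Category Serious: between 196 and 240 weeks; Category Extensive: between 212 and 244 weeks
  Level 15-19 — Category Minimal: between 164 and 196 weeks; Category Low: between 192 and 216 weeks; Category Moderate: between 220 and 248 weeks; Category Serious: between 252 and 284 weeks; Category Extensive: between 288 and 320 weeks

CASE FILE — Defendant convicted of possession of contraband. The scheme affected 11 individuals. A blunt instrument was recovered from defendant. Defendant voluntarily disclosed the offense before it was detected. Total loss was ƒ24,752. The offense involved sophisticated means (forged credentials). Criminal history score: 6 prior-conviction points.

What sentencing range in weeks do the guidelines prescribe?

192-216 weeks

Base offense level for possession of contraband: 12.
A1 applies: 12 + 3 = 15.
A2 applies: 15 − 1 = 14.
A3 applies: 14 + 2 = 16.
A5 applies: 16 + 2 = 18.
A6 applies (level before this adjustment is 18 ≥ 14, so +5): 18 + 5 = 23.
Level 23 exceeds the maximum of 19; capped at 19.
Final offense level: 19.
Criminal history: 6 prior points → Category Low (3-11).
Level 19 falls in the 15-19 band.
Grid: Level 15-19 × Category Low = 192-216 weeks.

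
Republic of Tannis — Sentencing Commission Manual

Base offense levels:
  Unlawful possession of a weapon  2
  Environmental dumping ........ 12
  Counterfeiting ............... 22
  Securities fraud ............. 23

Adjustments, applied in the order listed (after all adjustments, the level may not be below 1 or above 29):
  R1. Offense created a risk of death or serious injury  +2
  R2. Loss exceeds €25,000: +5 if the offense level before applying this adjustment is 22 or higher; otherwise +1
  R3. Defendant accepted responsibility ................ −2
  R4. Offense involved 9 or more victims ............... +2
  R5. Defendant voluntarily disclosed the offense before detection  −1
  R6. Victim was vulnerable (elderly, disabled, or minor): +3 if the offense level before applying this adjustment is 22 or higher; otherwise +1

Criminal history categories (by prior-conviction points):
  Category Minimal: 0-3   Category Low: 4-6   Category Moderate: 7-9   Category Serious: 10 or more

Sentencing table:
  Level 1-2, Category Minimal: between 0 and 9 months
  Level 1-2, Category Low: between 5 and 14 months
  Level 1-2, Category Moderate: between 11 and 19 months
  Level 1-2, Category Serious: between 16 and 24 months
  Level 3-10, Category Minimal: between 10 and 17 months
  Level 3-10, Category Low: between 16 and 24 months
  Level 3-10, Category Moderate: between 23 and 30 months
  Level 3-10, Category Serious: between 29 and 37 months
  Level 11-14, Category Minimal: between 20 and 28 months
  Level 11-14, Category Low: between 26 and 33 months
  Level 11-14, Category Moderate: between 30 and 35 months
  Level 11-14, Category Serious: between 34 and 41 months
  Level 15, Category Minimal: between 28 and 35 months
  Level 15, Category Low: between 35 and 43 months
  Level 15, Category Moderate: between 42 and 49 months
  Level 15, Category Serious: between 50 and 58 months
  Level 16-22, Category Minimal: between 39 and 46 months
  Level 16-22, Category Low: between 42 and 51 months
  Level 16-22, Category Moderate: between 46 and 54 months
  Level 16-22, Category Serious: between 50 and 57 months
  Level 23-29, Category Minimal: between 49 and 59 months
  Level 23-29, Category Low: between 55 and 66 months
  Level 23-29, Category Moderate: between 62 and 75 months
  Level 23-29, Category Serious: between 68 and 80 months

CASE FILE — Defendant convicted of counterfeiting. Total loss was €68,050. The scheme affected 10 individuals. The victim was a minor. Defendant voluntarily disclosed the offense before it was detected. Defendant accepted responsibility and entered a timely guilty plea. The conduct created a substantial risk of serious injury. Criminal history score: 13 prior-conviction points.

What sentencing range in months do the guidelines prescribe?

Base offense level for counterfeiting: 22.
R1 applies: 22 + 2 = 24.
R2 applies (level before this adjustment is 24 ≥ 22, so +5): 24 + 5 = 29.
R3 applies: 29 − 2 = 27.
R4 applies: 27 + 2 = 29.
R5 applies: 29 − 1 = 28.
R6 applies (level before this adjustment is 28 ≥ 22, so +3): 28 + 3 = 31.
Level 31 exceeds the maximum of 29; capped at 29.
Final offense level: 29.
Criminal history: 13 prior points → Category Serious (10+).
Level 29 falls in the 23-29 band.
Grid: Level 23-29 × Category Serious = 68-80 months.

68-80 months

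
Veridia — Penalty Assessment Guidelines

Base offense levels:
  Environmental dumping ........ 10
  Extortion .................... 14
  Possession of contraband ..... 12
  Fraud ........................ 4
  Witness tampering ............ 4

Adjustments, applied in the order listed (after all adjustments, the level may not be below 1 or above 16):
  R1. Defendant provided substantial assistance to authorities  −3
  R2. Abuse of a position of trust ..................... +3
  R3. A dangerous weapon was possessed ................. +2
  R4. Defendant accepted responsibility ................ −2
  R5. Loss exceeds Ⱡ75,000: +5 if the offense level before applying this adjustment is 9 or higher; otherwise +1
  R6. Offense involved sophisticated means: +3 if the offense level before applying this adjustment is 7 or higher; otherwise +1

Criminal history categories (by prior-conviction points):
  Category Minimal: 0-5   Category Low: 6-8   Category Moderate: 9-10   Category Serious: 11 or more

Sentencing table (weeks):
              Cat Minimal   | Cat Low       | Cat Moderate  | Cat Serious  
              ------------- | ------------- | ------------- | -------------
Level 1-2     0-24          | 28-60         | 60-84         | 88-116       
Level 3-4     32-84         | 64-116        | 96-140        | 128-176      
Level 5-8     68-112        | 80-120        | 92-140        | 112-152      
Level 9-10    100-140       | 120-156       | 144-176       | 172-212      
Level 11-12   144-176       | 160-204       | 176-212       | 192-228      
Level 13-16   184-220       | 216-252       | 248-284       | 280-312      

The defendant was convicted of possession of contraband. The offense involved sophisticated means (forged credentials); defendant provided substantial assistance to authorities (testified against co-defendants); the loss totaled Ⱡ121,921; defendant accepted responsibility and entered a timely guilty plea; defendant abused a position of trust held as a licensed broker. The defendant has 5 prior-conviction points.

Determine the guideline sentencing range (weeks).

Base offense level for possession of contraband: 12.
R1 applies: 12 − 3 = 9.
R2 applies: 9 + 3 = 12.
R3 does not apply.
R4 applies: 12 − 2 = 10.
R5 applies (level before this adjustment is 10 ≥ 9, so +5): 10 + 5 = 15.
R6 applies (level before this adjustment is 15 ≥ 7, so +3): 15 + 3 = 18.
Level 18 exceeds the maximum of 16; capped at 16.
Final offense level: 16.
Criminal history: 5 prior points → Category Minimal (0-5).
Level 16 falls in the 13-16 band.
Grid: Level 13-16 × Category Minimal = 184-220 weeks.

184-220 weeks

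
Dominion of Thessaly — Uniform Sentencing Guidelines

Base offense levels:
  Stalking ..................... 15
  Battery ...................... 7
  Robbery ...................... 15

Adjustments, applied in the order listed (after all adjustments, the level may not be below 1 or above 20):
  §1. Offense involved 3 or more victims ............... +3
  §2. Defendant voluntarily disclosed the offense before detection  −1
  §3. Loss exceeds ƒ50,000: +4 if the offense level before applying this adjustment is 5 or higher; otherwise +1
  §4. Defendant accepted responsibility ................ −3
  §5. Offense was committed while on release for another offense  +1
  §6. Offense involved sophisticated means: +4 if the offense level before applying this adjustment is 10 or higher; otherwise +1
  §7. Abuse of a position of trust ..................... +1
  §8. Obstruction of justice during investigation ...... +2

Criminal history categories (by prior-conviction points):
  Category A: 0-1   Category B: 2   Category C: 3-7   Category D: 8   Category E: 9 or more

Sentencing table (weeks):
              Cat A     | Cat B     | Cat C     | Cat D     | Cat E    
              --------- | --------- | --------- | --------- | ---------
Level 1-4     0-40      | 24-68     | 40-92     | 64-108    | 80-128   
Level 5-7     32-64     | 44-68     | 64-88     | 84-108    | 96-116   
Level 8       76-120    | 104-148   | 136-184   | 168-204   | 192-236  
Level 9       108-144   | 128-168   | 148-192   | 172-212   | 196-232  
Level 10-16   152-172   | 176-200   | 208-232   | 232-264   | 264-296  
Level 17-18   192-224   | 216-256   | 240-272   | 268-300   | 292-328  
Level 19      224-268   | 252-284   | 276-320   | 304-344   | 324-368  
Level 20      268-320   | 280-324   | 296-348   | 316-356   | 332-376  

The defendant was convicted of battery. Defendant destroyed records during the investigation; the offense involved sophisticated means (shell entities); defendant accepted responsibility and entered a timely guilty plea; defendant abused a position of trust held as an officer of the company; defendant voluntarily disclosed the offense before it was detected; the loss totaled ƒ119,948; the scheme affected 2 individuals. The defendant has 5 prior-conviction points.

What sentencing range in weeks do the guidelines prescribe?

Base offense level for battery: 7.
§1 does not apply.
§2 applies: 7 − 1 = 6.
§3 applies (level before this adjustment is 6 ≥ 5, so +4): 6 + 4 = 10.
§4 applies: 10 − 3 = 7.
§6 applies (level before this adjustment is 7 < 10, so +1): 7 + 1 = 8.
§7 applies: 8 + 1 = 9.
§8 applies: 9 + 2 = 11.
Final offense level: 11.
Criminal history: 5 prior points → Category C (3-7).
Level 11 falls in the 10-16 band.
Grid: Level 10-16 × Category C = 208-232 weeks.

208-232 weeks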